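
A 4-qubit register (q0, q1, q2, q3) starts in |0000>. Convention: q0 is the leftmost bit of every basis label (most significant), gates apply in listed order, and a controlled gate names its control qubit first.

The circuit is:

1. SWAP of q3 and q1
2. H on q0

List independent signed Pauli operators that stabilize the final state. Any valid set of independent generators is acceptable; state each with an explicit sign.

The stabilizer group can be generated by +XIII, +IZII, +IIZI, +IIIZ, among other valid generating sets.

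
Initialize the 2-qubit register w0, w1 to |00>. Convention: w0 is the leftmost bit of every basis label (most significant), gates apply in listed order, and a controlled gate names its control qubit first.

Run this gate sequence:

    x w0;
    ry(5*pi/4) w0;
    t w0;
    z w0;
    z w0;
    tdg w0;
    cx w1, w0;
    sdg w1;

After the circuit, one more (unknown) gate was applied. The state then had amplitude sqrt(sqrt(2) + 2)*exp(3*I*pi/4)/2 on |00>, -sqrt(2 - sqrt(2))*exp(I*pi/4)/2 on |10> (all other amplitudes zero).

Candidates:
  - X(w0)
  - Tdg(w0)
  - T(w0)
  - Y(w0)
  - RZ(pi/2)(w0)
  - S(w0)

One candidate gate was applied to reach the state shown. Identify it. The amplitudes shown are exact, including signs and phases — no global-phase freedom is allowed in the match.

The unique candidate consistent with the amplitudes is RZ(pi/2)(w0). Key observation: steps 3-6 multiply out to the identity, so the circuit reduces to the remaining gates.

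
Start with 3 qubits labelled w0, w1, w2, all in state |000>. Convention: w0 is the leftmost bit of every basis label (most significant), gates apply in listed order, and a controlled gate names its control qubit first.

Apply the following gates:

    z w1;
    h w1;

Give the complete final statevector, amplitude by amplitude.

After the circuit, the state carries amplitude sqrt(2)/2 on |000>, sqrt(2)/2 on |010>, and 0 on every other basis state.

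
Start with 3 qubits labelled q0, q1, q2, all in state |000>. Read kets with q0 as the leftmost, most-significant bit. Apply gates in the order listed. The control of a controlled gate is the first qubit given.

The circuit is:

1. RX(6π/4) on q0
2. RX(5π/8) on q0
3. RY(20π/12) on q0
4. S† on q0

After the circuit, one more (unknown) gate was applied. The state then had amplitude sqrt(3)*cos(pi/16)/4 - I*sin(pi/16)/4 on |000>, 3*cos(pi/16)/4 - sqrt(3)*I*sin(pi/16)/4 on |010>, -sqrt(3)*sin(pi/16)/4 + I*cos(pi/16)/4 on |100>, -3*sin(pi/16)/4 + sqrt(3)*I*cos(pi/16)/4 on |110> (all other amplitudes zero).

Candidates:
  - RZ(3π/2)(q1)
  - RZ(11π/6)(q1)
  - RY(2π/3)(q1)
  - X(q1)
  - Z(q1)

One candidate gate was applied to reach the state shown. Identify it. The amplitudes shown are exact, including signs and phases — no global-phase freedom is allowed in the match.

The applied gate was RY(2π/3)(q1).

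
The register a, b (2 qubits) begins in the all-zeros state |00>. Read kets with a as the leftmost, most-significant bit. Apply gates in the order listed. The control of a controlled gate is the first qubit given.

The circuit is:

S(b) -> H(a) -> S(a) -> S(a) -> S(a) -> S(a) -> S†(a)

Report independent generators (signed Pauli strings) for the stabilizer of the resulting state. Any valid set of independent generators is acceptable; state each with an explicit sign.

One valid set of independent stabilizer generators is -YI, +IZ (any independent generating set of the same group is equally correct). Key observation: gates 3-6 undo each other exactly, leaving only the rest of the circuit to track.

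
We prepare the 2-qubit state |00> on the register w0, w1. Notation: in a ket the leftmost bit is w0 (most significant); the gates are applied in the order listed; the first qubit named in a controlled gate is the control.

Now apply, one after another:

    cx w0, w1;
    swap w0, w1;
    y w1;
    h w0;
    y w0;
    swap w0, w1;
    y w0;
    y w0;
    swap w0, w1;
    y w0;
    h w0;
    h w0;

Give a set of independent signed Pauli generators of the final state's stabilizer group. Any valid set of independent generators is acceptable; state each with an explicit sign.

The stabilizer group can be generated by +XI, -IZ, among other valid generating sets.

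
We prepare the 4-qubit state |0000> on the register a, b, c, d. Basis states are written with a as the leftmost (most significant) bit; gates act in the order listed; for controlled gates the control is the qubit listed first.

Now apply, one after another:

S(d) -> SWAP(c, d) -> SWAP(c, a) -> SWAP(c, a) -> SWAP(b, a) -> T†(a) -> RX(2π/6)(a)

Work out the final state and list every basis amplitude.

The resulting statevector has amplitude sqrt(3)/2 on |0000>, -I/2 on |1000>, and 0 on every other basis state. Key observation: steps 3-4 multiply out to the identity, so the circuit reduces to the remaining gates.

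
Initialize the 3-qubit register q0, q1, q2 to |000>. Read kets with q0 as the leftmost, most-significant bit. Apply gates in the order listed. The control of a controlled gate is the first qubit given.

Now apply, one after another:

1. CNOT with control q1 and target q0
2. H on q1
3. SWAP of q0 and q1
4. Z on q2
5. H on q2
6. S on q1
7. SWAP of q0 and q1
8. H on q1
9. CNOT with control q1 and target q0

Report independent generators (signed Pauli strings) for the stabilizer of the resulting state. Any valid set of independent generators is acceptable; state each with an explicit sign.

One valid set of independent stabilizer generators is +IIX, +ZII, +IZI (any independent generating set of the same group is equally correct).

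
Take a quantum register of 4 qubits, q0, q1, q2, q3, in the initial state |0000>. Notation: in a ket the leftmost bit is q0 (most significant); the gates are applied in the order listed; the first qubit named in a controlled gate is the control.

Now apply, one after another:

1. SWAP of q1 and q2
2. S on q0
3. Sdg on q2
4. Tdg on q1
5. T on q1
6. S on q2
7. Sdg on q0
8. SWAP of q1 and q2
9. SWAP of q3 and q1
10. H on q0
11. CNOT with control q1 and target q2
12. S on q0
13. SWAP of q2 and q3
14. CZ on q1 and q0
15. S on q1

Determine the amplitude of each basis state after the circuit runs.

The final amplitudes are sqrt(2)/2 on |0000>, sqrt(2)*I/2 on |1000>, and 0 on every other basis state. Key observation: steps 1-8 multiply out to the identity, so the circuit reduces to the remaining gates.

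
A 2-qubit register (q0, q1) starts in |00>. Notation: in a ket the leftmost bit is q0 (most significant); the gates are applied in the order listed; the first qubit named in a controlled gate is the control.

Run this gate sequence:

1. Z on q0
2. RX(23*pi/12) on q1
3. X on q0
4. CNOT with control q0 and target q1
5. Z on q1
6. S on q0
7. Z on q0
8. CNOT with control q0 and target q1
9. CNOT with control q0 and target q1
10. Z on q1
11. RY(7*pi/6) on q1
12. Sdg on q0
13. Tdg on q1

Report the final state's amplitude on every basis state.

After the circuit, the state carries amplitude 0 on |00>, 0 on |01>, -3*sqrt(2*sqrt(2) + 4)/16 - sqrt(6*sqrt(2) + 12)/16 - sqrt(12 - 6*sqrt(2))/16 - sqrt(4 - 2*sqrt(2))/16 - I*sqrt(6*sqrt(2) + 12)/16 - I*sqrt(12 - 6*sqrt(2))/16 + I*sqrt(2*sqrt(2) + 4)/16 + 3*I*sqrt(4 - 2*sqrt(2))/16 on |10>, -sqrt(6*sqrt(2) + 12)*exp(3*I*pi/4)/16 - 3*sqrt(4 - 2*sqrt(2))*exp(I*pi/4)/16 - sqrt(12 - 6*sqrt(2))*exp(I*pi/4)/16 - sqrt(4 - 2*sqrt(2))*exp(3*I*pi/4)/16 + sqrt(12 - 6*sqrt(2))*exp(3*I*pi/4)/16 + sqrt(2*sqrt(2) + 4)*exp(I*pi/4)/16 + sqrt(6*sqrt(2) + 12)*exp(I*pi/4)/16 + 3*sqrt(2*sqrt(2) + 4)*exp(3*I*pi/4)/16 on |11>. Key observation: gates 8-9 undo each other exactly, leaving only the rest of the circuit to track.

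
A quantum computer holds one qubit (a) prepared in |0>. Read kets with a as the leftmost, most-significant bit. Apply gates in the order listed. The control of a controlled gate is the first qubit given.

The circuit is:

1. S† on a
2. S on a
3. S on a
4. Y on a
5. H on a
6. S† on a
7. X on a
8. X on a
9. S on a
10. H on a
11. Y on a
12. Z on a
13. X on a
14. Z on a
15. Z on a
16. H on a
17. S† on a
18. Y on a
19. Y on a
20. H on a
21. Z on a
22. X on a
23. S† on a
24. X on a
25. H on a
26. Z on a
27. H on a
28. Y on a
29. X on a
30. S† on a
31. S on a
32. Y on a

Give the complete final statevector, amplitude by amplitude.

The resulting statevector has amplitude -1/2 + I/2 on |0>, 1/2 - I/2 on |1>. Key observation: the block from step 5 through step 10 cancels to the identity and can be dropped.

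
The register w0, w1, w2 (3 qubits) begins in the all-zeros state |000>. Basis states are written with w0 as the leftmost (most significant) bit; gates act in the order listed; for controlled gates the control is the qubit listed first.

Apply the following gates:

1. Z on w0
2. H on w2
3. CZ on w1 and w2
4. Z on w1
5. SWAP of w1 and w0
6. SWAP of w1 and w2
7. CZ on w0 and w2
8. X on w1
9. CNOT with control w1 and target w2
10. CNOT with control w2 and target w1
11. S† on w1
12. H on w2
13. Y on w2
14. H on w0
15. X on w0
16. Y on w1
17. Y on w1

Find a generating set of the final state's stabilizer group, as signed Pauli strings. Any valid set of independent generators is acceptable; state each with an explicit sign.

The final state is stabilized by the group generated by +XII, +IZI, -IIZ; other independent generating sets are equally valid.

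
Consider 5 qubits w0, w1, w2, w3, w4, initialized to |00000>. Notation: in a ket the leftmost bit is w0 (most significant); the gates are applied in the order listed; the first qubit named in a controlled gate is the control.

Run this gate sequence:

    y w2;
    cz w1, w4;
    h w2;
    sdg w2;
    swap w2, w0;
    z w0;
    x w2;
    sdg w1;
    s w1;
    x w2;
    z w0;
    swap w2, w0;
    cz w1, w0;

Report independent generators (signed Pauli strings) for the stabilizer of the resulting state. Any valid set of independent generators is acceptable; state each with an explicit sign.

One valid set of independent stabilizer generators is +IIYII, +ZIIII, +IZIII, +IIIZI, +IIIIZ (any independent generating set of the same group is equally correct). Key observation: the block from step 5 through step 12 cancels to the identity and can be dropped.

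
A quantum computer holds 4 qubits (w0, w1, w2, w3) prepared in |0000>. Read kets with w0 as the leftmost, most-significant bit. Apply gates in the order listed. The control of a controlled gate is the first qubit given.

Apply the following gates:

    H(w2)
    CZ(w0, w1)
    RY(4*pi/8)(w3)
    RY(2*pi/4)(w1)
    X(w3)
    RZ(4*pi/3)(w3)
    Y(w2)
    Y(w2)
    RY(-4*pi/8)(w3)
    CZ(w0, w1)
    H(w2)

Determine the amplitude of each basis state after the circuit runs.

The resulting statevector has amplitude -sqrt(2)/4 on |0000>, sqrt(2)*(1 + exp(I*pi/3))*exp(I*pi/3)/4 on |0001>, -sqrt(2)/4 on |0100>, sqrt(2)*(1 + exp(I*pi/3))*exp(I*pi/3)/4 on |0101>, and 0 on every other basis state.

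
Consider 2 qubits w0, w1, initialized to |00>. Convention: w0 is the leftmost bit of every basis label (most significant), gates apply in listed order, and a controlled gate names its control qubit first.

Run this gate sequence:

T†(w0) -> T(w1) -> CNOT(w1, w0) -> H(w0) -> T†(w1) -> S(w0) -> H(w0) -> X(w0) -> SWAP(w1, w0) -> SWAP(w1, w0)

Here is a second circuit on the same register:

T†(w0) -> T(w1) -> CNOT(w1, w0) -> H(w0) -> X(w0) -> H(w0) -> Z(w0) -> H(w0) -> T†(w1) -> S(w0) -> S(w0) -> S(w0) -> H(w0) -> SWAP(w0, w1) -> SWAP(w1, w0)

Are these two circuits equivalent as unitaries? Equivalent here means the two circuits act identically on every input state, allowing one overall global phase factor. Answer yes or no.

Yes — the two circuits implement the same unitary up to a global phase.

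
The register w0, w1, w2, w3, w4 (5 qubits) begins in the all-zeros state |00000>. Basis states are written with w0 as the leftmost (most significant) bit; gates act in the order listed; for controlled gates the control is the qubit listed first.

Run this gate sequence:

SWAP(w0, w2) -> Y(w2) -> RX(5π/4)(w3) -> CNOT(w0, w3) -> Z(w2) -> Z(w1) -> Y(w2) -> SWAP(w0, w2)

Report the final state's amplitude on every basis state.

The resulting statevector has amplitude sqrt(2 - sqrt(2))/2 on |00000>, I*sqrt(sqrt(2) + 2)/2 on |00010>, and 0 on every other basis state.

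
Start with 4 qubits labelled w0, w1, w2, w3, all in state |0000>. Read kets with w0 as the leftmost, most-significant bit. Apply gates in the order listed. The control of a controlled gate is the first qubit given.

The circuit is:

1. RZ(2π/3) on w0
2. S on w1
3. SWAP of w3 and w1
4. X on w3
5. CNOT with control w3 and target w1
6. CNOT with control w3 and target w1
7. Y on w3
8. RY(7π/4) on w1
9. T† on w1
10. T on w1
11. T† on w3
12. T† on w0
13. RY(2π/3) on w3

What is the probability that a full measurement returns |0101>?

A full measurement returns |0101> with probability 3/8 - 3*sqrt(2)/16. Key observation: steps 5-6 multiply out to the identity, so the circuit reduces to the remaining gates.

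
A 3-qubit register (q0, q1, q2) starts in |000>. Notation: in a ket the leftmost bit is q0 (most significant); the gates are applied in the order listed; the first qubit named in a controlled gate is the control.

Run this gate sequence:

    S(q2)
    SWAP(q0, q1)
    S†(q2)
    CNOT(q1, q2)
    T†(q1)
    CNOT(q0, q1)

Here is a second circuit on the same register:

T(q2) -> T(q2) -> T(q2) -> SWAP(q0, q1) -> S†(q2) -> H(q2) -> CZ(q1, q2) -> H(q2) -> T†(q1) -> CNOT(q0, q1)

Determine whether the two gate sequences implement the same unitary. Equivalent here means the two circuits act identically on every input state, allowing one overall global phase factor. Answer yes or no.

No: there is an input state on which the two circuits produce genuinely different outputs (not merely differing by a phase).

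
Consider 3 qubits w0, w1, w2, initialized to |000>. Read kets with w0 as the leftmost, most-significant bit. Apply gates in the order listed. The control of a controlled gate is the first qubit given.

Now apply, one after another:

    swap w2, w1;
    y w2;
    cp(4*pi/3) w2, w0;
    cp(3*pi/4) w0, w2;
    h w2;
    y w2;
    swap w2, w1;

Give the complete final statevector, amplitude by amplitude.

After the circuit, the state carries amplitude -sqrt(2)/2 on |000>, -sqrt(2)/2 on |010>, and 0 on every other basis state.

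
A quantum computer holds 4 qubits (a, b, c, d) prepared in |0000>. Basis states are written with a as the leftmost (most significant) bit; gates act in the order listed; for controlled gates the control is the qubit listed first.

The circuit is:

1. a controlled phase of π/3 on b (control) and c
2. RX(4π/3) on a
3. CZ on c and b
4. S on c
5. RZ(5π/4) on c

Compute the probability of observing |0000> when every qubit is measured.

The probability of measuring |0000> is 1/4.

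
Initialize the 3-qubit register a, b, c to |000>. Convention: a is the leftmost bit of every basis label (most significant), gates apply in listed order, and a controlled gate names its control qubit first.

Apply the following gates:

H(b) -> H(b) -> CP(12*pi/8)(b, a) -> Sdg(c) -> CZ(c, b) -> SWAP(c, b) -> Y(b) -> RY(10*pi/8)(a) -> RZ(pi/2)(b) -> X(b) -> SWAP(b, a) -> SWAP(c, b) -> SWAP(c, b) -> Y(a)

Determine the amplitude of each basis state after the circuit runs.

The resulting statevector has amplitude sqrt(2 - sqrt(2))*exp(I*pi/4)/2 on |100>, -sqrt(sqrt(2) + 2)*exp(I*pi/4)/2 on |110>, and 0 on every other basis state. Key observation: the block from step 12 through step 13 cancels to the identity and can be dropped.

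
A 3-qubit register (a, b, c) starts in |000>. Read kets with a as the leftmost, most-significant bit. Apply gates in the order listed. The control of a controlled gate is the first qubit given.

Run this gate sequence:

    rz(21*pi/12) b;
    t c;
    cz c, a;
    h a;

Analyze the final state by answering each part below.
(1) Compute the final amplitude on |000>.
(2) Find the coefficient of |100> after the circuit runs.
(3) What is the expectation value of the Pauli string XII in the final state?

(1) |000> carries amplitude -sqrt(2)*exp(I*pi/8)/2 in the final state.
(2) The final state's coefficient on |100> equals -sqrt(2)*exp(I*pi/8)/2.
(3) In the final state, XII has expectation 1.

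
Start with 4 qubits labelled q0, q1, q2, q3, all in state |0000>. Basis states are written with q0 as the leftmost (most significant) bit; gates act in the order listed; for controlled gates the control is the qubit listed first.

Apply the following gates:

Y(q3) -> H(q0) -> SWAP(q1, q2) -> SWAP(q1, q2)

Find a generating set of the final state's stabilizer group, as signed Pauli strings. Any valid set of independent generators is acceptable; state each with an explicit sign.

The final state is stabilized by the group generated by +XIII, +IZII, +IIZI, -IIIZ; other independent generating sets are equally valid. Key observation: steps 3-4 multiply out to the identity, so the circuit reduces to the remaining gates.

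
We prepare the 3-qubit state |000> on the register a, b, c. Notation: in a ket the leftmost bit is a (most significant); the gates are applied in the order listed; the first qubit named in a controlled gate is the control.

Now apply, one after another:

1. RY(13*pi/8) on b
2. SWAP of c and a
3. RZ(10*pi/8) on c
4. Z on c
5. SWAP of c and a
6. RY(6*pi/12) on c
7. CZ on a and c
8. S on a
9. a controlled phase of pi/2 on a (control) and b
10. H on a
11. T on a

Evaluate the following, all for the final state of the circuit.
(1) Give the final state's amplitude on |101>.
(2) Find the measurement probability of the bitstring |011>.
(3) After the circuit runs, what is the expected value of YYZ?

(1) The final state's coefficient on |101> equals exp(5*I*pi/8)*cos(3*pi/16)/2.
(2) The probability of measuring |011> is 1/8 - sqrt(2 - sqrt(2))/16.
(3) The expectation value of YYZ is 0.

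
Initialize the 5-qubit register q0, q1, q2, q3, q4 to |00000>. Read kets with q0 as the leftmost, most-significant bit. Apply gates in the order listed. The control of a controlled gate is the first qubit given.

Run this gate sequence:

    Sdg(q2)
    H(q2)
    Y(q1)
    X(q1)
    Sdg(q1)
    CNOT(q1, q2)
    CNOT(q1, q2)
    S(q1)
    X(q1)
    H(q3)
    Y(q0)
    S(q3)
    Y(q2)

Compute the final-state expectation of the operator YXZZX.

The observable YXZZX averages to 0. Key observation: gates 4-9 undo each other exactly, leaving only the rest of the circuit to track.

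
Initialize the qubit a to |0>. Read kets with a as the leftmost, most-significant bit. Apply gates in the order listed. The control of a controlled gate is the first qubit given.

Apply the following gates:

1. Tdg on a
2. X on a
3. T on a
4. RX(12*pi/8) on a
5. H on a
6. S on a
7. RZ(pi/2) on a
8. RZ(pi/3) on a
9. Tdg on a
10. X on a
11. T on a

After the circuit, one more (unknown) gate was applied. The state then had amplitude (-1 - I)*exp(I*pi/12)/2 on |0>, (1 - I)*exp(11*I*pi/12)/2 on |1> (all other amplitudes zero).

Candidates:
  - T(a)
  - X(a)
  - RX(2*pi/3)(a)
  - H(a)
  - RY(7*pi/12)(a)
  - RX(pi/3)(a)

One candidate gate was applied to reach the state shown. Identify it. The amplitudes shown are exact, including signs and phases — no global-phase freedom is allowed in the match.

It was X(a) that produced the state shown.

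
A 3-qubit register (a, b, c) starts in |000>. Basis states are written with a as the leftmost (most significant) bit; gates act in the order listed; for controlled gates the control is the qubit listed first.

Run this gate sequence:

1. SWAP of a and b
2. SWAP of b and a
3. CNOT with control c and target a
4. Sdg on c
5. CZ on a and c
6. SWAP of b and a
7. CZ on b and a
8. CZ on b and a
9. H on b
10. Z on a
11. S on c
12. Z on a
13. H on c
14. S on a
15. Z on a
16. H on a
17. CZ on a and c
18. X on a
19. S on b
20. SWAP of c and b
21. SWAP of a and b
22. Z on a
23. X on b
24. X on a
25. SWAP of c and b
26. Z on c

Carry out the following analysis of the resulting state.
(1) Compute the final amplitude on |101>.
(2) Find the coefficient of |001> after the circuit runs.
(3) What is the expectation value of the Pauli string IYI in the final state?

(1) The amplitude on |101> is -sqrt(2)/4.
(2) The amplitude on |001> is -sqrt(2)/4.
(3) The observable IYI averages to 1.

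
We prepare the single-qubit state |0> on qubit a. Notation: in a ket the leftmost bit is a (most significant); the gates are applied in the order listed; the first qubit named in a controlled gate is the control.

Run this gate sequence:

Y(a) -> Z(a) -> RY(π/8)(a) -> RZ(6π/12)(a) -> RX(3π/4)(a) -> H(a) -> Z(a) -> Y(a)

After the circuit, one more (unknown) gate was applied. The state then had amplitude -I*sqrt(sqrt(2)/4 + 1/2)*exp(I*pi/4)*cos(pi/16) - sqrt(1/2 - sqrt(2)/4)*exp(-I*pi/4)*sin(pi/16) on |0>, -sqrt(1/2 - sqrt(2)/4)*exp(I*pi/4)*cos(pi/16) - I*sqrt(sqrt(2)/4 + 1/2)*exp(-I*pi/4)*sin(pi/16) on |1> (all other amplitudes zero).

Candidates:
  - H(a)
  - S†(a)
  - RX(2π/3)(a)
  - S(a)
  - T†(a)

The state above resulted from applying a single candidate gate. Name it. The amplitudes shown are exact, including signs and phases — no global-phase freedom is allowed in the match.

The unique candidate consistent with the amplitudes is H(a).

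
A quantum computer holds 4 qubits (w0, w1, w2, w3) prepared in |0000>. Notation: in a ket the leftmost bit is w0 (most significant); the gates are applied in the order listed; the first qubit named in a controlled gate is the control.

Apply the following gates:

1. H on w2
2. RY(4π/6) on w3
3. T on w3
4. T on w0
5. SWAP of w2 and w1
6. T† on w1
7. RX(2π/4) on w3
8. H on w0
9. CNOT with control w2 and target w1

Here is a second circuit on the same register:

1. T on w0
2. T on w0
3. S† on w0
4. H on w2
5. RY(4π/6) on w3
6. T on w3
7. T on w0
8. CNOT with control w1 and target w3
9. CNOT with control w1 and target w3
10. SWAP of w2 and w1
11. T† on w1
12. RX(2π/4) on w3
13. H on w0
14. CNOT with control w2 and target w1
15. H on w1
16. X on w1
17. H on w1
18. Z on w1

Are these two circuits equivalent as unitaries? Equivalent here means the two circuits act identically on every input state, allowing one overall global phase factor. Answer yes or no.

Yes, they are equivalent — the unitaries differ by at most a global phase.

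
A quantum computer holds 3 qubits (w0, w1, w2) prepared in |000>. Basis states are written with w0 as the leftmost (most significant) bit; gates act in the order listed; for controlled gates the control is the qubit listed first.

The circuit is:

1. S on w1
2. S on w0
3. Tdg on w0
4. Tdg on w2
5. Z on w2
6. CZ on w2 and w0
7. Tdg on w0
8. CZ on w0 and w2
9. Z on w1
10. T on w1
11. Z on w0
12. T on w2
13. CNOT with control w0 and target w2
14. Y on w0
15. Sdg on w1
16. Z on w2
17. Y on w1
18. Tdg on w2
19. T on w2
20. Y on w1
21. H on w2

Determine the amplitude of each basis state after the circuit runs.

The resulting statevector has amplitude sqrt(2)*I/2 on |100>, sqrt(2)*I/2 on |101>, and 0 on every other basis state. Key observation: the block from step 17 through step 20 cancels to the identity and can be dropped.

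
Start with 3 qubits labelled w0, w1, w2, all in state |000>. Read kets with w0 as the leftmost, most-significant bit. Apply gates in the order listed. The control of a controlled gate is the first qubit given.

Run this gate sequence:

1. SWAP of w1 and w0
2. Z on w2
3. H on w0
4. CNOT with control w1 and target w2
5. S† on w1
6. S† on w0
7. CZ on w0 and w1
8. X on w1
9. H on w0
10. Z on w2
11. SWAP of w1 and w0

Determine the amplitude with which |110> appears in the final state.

|110> carries amplitude 1/2 + I/2 in the final state.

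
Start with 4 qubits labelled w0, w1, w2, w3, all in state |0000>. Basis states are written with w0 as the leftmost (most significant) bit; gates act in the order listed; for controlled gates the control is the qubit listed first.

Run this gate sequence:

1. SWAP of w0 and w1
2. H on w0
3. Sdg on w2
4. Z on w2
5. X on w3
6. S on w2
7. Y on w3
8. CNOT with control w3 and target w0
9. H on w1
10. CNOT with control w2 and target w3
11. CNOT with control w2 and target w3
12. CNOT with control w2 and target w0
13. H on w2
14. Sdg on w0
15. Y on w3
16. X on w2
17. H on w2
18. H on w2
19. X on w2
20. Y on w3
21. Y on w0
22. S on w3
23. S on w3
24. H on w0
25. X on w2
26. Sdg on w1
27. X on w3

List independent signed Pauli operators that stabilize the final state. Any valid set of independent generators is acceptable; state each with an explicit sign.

The final state is stabilized by the group generated by +YIII, -IYII, +IIXI, -IIIZ; other independent generating sets are equally valid. Key observation: steps 15-20 multiply out to the identity, so the circuit reduces to the remaining gates.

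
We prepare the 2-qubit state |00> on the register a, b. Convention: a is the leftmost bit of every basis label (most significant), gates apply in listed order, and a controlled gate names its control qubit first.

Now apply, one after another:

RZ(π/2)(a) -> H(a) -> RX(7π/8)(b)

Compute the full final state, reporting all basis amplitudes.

The final amplitudes are -sqrt(2)*exp(3*I*pi/4)*sin(pi/16)/2 on |00>, -sqrt(2)*exp(I*pi/4)*cos(pi/16)/2 on |01>, -sqrt(2)*exp(3*I*pi/4)*sin(pi/16)/2 on |10>, -sqrt(2)*exp(I*pi/4)*cos(pi/16)/2 on |11>.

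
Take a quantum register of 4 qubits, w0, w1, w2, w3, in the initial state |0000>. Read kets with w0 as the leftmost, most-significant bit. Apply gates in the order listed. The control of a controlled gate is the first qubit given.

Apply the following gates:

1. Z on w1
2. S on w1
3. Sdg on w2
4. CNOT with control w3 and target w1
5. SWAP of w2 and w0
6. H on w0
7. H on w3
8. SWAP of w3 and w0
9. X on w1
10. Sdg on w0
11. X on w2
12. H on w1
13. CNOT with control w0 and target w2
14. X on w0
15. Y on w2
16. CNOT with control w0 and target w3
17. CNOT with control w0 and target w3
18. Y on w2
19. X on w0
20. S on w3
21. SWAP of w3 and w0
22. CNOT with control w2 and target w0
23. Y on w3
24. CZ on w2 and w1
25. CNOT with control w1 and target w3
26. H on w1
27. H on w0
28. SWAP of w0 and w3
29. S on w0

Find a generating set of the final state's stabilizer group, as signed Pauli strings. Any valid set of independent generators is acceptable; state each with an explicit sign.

The stabilizer group can be generated by -YZZI, +ZXZI, -ZZYZ, -IIZY, among other valid generating sets. Key observation: steps 14-19 multiply out to the identity, so the circuit reduces to the remaining gates.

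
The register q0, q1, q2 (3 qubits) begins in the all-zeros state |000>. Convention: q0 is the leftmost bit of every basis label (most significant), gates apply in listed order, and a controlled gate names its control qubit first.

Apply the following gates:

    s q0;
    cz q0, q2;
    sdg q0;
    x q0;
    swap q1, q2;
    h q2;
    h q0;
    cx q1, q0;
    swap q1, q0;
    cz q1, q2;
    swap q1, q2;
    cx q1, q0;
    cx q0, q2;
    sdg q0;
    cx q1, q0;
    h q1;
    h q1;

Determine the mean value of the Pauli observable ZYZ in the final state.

In the final state, ZYZ has expectation -1.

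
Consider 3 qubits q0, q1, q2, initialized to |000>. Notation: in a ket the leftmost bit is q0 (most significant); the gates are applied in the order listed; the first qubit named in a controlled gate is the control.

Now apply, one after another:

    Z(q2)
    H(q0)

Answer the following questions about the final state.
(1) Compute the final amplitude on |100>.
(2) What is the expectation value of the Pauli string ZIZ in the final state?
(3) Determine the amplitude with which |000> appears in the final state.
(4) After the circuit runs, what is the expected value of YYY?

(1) The final state's coefficient on |100> equals sqrt(2)/2.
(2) In the final state, ZIZ has expectation 0.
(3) The final state's coefficient on |000> equals sqrt(2)/2.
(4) The observable YYY averages to 0.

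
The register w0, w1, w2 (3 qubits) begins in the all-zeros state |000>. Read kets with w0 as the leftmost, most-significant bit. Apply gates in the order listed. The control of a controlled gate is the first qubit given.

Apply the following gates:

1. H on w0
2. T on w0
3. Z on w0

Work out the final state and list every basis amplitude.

After the circuit, the state carries amplitude sqrt(2)/2 on |000>, -sqrt(2)*exp(I*pi/4)/2 on |100>, and 0 on every other basis state.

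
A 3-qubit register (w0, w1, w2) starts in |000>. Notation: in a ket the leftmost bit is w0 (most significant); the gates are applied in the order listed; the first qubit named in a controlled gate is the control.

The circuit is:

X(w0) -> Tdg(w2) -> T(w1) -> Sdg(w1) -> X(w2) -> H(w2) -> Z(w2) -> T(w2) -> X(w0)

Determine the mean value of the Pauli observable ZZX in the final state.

The observable ZZX averages to sqrt(2)/2.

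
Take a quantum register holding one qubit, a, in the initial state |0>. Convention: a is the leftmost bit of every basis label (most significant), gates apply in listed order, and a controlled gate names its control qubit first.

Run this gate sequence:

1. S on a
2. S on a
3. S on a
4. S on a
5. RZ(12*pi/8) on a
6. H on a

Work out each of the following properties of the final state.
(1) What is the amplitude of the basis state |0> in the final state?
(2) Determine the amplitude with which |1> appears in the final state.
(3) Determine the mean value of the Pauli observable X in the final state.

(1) The amplitude on |0> is -sqrt(2)*exp(I*pi/4)/2. Key observation: gates 1-4 undo each other exactly, leaving only the rest of the circuit to track.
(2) The amplitude on |1> is -sqrt(2)*exp(I*pi/4)/2.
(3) In the final state, X has expectation 1.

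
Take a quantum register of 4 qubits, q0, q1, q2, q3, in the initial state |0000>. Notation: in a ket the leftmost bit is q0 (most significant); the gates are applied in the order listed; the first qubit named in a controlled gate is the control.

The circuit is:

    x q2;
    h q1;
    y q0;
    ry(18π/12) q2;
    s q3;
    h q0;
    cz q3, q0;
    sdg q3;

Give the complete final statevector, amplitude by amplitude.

The resulting statevector has amplitude -sqrt(2)*I/4 on |0000>, 0 on |0001>, -sqrt(2)*I/4 on |0010>, 0 on |0011>, -sqrt(2)*I/4 on |0100>, 0 on |0101>, -sqrt(2)*I/4 on |0110>, 0 on |0111>, sqrt(2)*I/4 on |1000>, 0 on |1001>, sqrt(2)*I/4 on |1010>, 0 on |1011>, sqrt(2)*I/4 on |1100>, 0 on |1101>, sqrt(2)*I/4 on |1110>, 0 on |1111>.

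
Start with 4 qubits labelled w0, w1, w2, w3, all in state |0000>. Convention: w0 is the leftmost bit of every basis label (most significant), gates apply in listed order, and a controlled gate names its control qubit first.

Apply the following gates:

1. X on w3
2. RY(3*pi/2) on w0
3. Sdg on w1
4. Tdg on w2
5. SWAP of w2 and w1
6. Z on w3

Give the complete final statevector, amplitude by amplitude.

The resulting statevector has amplitude sqrt(2)/2 on |0001>, -sqrt(2)/2 on |1001>, and 0 on every other basis state.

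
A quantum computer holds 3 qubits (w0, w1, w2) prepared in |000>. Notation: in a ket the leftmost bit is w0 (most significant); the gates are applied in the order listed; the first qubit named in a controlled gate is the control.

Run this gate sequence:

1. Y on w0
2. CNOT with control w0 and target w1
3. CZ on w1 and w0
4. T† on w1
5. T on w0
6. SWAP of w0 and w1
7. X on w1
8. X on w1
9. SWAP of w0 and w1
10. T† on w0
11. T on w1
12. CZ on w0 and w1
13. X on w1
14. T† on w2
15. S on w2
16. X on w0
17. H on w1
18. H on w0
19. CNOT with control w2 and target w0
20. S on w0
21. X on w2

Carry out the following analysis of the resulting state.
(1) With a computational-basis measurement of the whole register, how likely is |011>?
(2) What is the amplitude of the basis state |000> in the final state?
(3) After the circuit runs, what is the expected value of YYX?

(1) A full measurement returns |011> with probability 1/4. Key observation: gates 4-11 undo each other exactly, leaving only the rest of the circuit to track.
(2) The final state's coefficient on |000> equals 0.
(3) In the final state, YYX has expectation 0.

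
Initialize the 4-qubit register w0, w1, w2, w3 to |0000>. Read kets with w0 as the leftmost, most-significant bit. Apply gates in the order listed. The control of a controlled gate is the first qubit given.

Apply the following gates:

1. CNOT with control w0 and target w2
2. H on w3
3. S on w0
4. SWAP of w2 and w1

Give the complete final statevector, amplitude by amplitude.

The resulting statevector has amplitude sqrt(2)/2 on |0000>, sqrt(2)/2 on |0001>, and 0 on every other basis state.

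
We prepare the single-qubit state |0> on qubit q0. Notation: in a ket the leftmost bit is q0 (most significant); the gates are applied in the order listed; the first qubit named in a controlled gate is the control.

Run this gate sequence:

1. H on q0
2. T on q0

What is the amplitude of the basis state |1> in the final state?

The amplitude on |1> is sqrt(2)*exp(I*pi/4)/2.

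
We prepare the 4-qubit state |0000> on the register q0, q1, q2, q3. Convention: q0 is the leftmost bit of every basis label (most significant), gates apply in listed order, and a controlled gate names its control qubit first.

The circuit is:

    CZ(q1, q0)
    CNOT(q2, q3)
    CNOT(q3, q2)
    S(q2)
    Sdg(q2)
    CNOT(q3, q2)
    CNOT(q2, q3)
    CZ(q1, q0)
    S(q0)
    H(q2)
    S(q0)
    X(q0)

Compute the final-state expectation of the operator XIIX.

In the final state, XIIX has expectation 0. Key observation: gates 1-8 undo each other exactly, leaving only the rest of the circuit to track.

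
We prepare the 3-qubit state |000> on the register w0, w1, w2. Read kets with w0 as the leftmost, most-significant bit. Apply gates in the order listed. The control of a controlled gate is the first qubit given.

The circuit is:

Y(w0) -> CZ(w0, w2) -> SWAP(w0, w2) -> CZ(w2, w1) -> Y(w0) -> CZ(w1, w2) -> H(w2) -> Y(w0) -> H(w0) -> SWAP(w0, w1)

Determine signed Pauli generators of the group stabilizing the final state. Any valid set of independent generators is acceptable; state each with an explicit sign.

The final state is stabilized by the group generated by +IXI, -IIX, +ZII; other independent generating sets are equally valid.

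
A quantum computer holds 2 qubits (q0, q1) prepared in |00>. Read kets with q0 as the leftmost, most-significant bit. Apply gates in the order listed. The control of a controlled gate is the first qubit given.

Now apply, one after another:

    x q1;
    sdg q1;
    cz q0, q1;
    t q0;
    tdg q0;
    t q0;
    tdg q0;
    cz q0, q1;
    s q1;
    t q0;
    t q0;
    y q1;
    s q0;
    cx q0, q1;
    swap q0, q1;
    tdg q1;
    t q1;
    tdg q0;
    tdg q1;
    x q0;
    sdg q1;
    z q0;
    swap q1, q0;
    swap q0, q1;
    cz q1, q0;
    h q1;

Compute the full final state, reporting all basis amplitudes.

The resulting statevector has amplitude 0 on |00>, 0 on |01>, sqrt(2)*I/2 on |10>, sqrt(2)*I/2 on |11>. Key observation: steps 2-9 multiply out to the identity, so the circuit reduces to the remaining gates.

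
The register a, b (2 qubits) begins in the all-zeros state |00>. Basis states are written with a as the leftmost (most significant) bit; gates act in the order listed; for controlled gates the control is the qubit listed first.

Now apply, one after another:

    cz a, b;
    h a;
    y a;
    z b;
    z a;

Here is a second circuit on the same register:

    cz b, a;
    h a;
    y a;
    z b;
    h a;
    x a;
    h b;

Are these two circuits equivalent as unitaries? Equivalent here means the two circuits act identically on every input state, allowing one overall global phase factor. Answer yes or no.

No, they are not equivalent — no single phase factor reconciles the two unitaries.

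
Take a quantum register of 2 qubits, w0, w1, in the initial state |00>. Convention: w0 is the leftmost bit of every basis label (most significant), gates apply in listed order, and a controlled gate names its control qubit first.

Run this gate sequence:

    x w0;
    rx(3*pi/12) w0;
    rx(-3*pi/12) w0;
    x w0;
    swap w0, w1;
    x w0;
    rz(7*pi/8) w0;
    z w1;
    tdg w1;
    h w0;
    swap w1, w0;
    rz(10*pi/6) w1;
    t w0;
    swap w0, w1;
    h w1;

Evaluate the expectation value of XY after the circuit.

In the final state, XY has expectation 0. Key observation: the block from step 1 through step 4 cancels to the identity and can be dropped.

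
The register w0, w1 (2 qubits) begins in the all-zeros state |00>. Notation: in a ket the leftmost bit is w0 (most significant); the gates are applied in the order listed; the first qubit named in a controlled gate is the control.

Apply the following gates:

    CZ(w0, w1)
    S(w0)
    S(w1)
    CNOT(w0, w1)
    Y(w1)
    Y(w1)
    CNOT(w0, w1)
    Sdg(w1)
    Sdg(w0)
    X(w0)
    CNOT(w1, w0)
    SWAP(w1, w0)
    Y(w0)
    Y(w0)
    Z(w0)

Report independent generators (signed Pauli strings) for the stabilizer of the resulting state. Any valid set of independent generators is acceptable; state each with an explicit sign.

The stabilizer group can be generated by +ZI, -IZ, among other valid generating sets. Key observation: gates 2-9 undo each other exactly, leaving only the rest of the circuit to track.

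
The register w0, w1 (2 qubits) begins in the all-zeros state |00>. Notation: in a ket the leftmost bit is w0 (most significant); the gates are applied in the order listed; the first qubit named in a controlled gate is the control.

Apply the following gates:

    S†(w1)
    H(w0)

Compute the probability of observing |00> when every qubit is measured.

Outcome |00> occurs with probability 1/2.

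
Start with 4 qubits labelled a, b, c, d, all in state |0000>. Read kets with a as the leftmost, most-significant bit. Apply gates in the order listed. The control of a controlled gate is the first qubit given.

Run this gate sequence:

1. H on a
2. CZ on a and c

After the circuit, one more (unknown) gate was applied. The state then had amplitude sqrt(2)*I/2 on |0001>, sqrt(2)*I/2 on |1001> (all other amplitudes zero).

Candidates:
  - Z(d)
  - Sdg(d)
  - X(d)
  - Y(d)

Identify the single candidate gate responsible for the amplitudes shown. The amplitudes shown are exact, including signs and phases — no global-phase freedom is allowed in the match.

It was Y(d) that produced the state shown.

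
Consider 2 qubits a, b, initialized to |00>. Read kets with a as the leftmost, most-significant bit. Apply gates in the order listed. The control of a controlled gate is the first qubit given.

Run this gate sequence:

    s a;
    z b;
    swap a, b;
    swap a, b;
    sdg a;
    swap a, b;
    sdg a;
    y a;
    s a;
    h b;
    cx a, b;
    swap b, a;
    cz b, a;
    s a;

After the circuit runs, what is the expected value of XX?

The observable XX averages to 0.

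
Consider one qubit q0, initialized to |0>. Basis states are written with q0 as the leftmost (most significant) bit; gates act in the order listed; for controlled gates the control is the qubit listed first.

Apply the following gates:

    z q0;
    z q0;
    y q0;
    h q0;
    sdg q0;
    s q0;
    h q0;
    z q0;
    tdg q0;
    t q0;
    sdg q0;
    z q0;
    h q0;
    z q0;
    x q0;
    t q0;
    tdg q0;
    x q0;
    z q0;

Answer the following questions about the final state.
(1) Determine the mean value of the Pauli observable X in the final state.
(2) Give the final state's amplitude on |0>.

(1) In the final state, X has expectation -1.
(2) The amplitude on |0> is sqrt(2)/2.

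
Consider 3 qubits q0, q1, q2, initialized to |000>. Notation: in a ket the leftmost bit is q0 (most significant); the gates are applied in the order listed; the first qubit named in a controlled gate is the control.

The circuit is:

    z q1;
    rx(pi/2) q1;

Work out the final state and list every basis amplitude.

The resulting statevector has amplitude sqrt(2)/2 on |000>, -sqrt(2)*I/2 on |010>, and 0 on every other basis state.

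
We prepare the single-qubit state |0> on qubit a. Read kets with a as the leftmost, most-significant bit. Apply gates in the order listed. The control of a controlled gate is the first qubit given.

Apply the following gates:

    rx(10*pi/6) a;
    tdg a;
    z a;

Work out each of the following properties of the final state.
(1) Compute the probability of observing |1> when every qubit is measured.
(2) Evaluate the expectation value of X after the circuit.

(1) The probability of measuring |1> is 1/4.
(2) The expectation value of X is -sqrt(6)/4.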